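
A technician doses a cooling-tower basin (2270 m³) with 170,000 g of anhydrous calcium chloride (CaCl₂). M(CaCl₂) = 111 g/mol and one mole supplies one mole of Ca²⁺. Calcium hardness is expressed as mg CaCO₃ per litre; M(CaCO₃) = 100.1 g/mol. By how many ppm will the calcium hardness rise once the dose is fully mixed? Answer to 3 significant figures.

Volume: 2270 m³ = 2,270,000 L.
Moles of Ca²⁺: 170,000 g ÷ 111 g/mol = 1532 mol.
As CaCO₃: 1532 mol × 100.1 g/mol = 153,300 g.
Rise: 153,300 g / 2,270,000 L × 1000 = 67.54 mg/L.

67.5 ppm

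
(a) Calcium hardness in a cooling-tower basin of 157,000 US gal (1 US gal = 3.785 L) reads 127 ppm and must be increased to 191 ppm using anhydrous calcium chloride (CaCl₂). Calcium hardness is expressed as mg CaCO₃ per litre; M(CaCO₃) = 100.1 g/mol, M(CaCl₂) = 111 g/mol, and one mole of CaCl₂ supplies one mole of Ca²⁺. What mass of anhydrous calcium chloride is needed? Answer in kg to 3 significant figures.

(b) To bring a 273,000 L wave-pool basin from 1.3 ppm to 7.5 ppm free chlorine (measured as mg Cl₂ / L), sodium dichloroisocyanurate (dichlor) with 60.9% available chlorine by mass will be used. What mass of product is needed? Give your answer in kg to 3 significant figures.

(a) Volume: 157,000 US gal × 3.785 L/gal = 594,245 L.
(a) Hardness to add: (191 − 127) = 64 mg/L as CaCO₃ × 594,245 L = 38,030 g as CaCO₃.
(a) Moles of Ca²⁺ (1 mol Ca²⁺ ≡ 1 mol CaCO₃): 38,030 / 100.1 g/mol = 379.9 mol.
(a) Mass of CaCl₂: 379.9 × 111 = 42,170 g.

(b) Chlorine deficit: 7.5 − 1.3 = 6.2 ppm = 6.2 mg/L as Cl₂.
(b) Cl₂ equivalent needed: 6.2 mg/L × 273,000 L = 1,693,000 mg = 1693 g.
(b) Product at 60.9% available chlorine: 1693 / 0.609 = 2779 g.

(a) 42.2 kg; (b) 2.78 kg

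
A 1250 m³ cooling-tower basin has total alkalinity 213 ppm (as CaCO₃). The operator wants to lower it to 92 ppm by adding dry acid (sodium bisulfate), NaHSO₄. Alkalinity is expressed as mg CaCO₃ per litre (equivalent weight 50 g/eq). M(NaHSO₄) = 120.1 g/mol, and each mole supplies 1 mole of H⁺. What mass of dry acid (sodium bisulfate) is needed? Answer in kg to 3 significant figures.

363 kg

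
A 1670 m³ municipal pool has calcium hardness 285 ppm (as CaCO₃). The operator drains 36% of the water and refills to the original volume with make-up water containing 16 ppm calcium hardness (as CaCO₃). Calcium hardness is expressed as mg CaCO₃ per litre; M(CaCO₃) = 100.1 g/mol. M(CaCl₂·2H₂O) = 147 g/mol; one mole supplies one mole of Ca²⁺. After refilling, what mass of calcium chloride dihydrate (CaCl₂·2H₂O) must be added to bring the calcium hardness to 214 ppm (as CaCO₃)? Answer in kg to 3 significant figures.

Volume: 1670 m³ = 1,670,000 L.
After draining 36% and refilling: 285 × 0.64 + 16 × 0.36 = 188.16 ppm.
Deficit to target: 214 − 188.16 = 25.84 mg/L.
As CaCO₃: 25.84 mg/L × 1,670,000 L = 43,150 g; ÷ 100.1 = 431.1 mol Ca²⁺.
Mass: 431.1 × 147 = 63,370 g.

63.4 kg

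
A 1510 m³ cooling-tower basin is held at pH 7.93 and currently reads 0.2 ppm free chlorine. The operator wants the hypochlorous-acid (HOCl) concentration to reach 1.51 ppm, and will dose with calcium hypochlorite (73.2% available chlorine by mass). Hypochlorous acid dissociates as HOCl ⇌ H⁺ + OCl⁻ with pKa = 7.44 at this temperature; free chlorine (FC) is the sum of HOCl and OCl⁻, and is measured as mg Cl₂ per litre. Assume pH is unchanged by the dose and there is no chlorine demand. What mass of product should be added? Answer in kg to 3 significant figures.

12.3 kg

Volume: 1510 m³ = 1,510,000 L.
[OCl⁻]/[HOCl] = 10^(pH − pKa) = 10^(7.93 − 7.44) = 3.09; fraction as HOCl = 1/(1 + 3.09) = 0.2445.
Free chlorine required for 1.51 ppm HOCl: 1.51 / 0.2445 = 6.176 ppm.
FC to add: 6.176 − 0.2 = 5.976 mg/L as Cl₂.
Cl₂ equivalent: 5.976 mg/L × 1,510,000 L = 9024 g.
Product at 73.2% available Cl: 9024 / 0.732 = 12,330 g.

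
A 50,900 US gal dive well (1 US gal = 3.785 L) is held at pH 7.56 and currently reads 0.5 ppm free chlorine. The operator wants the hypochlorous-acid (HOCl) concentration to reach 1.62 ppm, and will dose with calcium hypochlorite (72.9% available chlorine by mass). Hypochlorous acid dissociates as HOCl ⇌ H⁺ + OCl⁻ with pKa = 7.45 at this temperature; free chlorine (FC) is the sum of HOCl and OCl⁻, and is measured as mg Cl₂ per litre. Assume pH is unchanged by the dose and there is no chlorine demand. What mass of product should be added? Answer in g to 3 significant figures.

848 g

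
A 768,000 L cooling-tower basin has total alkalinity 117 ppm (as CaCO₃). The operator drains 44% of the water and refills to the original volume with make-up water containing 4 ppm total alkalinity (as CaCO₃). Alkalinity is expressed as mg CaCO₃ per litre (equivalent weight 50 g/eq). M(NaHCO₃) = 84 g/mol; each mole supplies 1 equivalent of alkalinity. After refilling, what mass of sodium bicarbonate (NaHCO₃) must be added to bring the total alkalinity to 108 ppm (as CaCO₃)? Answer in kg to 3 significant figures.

After draining 44% and refilling: 117 × 0.56 + 4 × 0.44 = 67.28 ppm.
Deficit to target: 108 − 67.28 = 40.72 mg/L.
As CaCO₃: 40.72 mg/L × 768,000 L = 31,270 g; ÷ 50 g/eq ÷ 1 = 625.5 mol NaHCO₃.
Mass: 625.5 × 84 = 52,540 g.

52.5 kg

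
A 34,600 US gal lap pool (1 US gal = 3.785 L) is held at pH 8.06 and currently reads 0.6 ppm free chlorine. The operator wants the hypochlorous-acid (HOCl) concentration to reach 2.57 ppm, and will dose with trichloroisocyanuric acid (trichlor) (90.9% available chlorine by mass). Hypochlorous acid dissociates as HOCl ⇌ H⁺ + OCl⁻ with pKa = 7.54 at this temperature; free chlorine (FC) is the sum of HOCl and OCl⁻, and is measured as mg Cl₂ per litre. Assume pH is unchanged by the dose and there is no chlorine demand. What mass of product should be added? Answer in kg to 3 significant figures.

1.51 kg

Volume: 34,600 US gal × 3.785 L/gal = 130,961 L.
[OCl⁻]/[HOCl] = 10^(pH − pKa) = 10^(8.06 − 7.54) = 3.311; fraction as HOCl = 1/(1 + 3.311) = 0.2319.
Free chlorine required for 2.57 ppm HOCl: 2.57 / 0.2319 = 11.08 ppm.
FC to add: 11.08 − 0.6 = 10.48 mg/L as Cl₂.
Cl₂ equivalent: 10.48 mg/L × 130,961 L = 1372 g.
Product at 90.9% available Cl: 1372 / 0.909 = 1510 g.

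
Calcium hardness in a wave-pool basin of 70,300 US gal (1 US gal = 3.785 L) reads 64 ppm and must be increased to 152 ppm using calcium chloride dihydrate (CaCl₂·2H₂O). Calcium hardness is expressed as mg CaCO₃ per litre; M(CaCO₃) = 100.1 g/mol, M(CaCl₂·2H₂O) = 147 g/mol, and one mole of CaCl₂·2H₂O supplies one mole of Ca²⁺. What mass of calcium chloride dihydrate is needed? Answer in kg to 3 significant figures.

Volume: 70,300 US gal × 3.785 L/gal = 266,086 L.
Hardness to add: (152 − 64) = 88 mg/L as CaCO₃ × 266,086 L = 23,420 g as CaCO₃.
Moles of Ca²⁺ (1 mol Ca²⁺ ≡ 1 mol CaCO₃): 23,420 / 100.1 g/mol = 233.9 mol.
Mass of CaCl₂·2H₂O: 233.9 × 147 = 34,390 g.

34.4 kg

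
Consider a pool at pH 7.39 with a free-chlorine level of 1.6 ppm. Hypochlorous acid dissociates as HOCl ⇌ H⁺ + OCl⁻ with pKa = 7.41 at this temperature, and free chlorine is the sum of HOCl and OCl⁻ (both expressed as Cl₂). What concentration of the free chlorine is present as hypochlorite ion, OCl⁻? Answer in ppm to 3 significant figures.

0.782 ppm

[OCl⁻]/[HOCl] = 10^(pH − pKa) = 10^(7.39 − 7.41) = 10^-0.02 = 0.955.
Fraction as HOCl = 1 / (1 + 0.955) = 0.5115.
OCl⁻ = (1 − 0.5115) × 1.6 ppm = 0.7816 ppm.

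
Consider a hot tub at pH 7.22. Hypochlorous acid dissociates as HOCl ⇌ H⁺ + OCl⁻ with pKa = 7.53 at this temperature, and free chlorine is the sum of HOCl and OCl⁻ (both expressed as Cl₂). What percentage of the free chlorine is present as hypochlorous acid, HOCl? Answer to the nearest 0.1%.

[OCl⁻]/[HOCl] = 10^(pH − pKa) = 10^(7.22 − 7.53) = 10^-0.31 = 0.4898.
Fraction as HOCl = 1 / (1 + 0.4898) = 0.6712.

67.1%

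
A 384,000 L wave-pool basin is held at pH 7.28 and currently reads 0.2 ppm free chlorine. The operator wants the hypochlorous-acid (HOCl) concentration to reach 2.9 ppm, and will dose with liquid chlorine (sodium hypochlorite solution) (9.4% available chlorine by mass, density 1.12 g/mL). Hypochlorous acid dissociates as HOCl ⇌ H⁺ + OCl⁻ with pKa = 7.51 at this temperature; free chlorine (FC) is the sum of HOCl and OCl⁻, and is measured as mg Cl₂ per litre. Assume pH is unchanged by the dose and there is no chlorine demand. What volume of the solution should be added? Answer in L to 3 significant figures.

16.1 L

[OCl⁻]/[HOCl] = 10^(pH − pKa) = 10^(7.28 − 7.51) = 0.5888; fraction as HOCl = 1/(1 + 0.5888) = 0.6294.
Free chlorine required for 2.9 ppm HOCl: 2.9 / 0.6294 = 4.608 ppm.
FC to add: 4.608 − 0.2 = 4.408 mg/L as Cl₂.
Cl₂ equivalent: 4.408 mg/L × 384,000 L = 1693 g.
Product at 9.4% available Cl: 1693 / 0.094 = 18,010 g.
Volume: 18,010 g ÷ 1.12 g/mL = 16,080 mL.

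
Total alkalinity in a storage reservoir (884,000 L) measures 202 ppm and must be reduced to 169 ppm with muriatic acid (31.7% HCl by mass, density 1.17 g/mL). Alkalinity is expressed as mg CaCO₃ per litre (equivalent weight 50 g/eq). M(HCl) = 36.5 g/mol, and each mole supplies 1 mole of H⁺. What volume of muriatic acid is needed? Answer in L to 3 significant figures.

Alkalinity to neutralize: (202 − 169) = 33 mg/L as CaCO₃ × 884,000 L = 29,170 g as CaCO₃.
Equivalents of H⁺ required: 29,170 ÷ 50 g/eq = 583.4 eq = 583.4 mol HCl.
Mass of HCl: 583.4 × 36.5 = 21,300 g.
Mass of 31.7% solution: 21,300 / 0.317 = 67,180 g.
Volume: 67,180 g ÷ 1.17 g/mL = 57,420 mL.

57.4 L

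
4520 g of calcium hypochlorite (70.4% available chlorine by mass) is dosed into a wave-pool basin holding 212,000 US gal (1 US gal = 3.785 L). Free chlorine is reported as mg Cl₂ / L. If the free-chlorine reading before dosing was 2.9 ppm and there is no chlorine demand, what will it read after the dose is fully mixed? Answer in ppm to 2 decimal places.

6.87 ppm

Volume: 212,000 US gal × 3.785 L/gal = 802,420 L.
Available chlorine delivered: 4520 g × 0.704 = 3182 g as Cl₂.
Concentration rise: 3182 g / 802,420 L = 3.966 mg/L = 3.97 ppm.
Final FC: 2.9 + 3.97 = 6.87 ppm.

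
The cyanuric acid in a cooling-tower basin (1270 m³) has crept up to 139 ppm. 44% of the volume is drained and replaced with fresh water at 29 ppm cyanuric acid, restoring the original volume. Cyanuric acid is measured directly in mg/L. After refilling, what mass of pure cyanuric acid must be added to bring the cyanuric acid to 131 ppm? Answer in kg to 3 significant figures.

51.3 kg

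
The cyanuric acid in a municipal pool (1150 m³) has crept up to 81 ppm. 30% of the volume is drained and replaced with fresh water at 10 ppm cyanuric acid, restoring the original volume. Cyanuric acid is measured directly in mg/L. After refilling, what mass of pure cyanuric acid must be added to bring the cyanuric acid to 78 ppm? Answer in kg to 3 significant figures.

Volume: 1150 m³ = 1,150,000 L.
After draining 30% and refilling: 81 × 0.70 + 10 × 0.30 = 59.7 ppm.
Deficit to target: 78 − 59.7 = 18.3 mg/L.
Mass: 18.3 mg/L × 1,150,000 L = 21,050 g cyanuric acid.

21.0 kg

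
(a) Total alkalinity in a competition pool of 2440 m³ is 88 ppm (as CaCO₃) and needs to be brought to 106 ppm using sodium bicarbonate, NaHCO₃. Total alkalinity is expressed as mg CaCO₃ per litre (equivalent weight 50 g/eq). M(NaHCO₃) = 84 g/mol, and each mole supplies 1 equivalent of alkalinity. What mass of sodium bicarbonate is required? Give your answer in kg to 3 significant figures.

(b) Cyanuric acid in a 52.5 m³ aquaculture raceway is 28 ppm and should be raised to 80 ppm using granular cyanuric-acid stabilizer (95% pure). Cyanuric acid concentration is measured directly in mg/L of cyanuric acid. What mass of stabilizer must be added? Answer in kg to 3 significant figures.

(a) 73.8 kg; (b) 2.87 kg

(a) Volume: 2440 m³ = 2,440,000 L.
(a) Alkalinity to add: (106 − 88) = 18 mg/L as CaCO₃ × 2,440,000 L = 43,920 g as CaCO₃.
(a) Equivalents: 43,920 g ÷ 50 g/eq = 878.4 eq.
(a) NaHCO₃ supplies 1 eq per mole → 878.4 mol.
(a) Mass: 878.4 mol × 84 g/mol = 73,790 g.

(b) Volume: 52.5 m³ = 52,500 L.
(b) CYA to add: (80 − 28) = 52 mg/L × 52,500 L = 2730 g cyanuric acid.
(b) At 95% purity: 2730 / 0.95 = 2874 g product.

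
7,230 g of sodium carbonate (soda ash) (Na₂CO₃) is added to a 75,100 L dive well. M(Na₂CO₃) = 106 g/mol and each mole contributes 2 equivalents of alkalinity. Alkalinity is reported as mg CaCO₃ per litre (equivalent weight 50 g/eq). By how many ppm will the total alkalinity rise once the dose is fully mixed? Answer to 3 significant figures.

90.8 ppm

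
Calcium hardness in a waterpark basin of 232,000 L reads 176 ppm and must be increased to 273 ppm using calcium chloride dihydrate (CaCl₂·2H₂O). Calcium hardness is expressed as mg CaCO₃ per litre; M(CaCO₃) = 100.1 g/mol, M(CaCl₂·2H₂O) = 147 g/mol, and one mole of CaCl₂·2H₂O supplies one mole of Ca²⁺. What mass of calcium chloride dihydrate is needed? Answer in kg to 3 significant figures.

Hardness to add: (273 − 176) = 97 mg/L as CaCO₃ × 232,000 L = 22,500 g as CaCO₃.
Moles of Ca²⁺ (1 mol Ca²⁺ ≡ 1 mol CaCO₃): 22,500 / 100.1 g/mol = 224.8 mol.
Mass of CaCl₂·2H₂O: 224.8 × 147 = 33,050 g.

33.0 kg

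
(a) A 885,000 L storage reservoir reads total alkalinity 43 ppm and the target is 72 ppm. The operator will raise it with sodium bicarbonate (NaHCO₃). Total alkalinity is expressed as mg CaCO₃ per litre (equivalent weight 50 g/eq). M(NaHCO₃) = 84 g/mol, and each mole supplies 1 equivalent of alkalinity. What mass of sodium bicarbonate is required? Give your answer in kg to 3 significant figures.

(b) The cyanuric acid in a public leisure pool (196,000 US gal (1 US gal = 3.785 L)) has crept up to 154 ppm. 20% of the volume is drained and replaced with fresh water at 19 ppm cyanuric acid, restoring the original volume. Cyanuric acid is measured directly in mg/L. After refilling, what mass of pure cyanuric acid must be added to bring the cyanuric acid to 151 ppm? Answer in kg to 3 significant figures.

(a) 43.1 kg; (b) 17.8 kg

(a) Alkalinity to add: (72 − 43) = 29 mg/L as CaCO₃ × 885,000 L = 25,660 g as CaCO₃.
(a) Equivalents: 25,660 g ÷ 50 g/eq = 513.3 eq.
(a) NaHCO₃ supplies 1 eq per mole → 513.3 mol.
(a) Mass: 513.3 mol × 84 g/mol = 43,120 g.

(b) Volume: 196,000 US gal × 3.785 L/gal = 741,860 L.
(b) After draining 20% and refilling: 154 × 0.80 + 19 × 0.20 = 127 ppm.
(b) Deficit to target: 151 − 127 = 24 mg/L.
(b) Mass: 24 mg/L × 741,860 L = 17,800 g cyanuric acid.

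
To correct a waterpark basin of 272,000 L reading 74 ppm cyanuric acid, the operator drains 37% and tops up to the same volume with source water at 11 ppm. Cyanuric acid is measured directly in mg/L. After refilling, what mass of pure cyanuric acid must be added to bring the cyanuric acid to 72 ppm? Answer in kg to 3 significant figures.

After draining 37% and refilling: 74 × 0.63 + 11 × 0.37 = 50.69 ppm.
Deficit to target: 72 − 50.69 = 21.31 mg/L.
Mass: 21.31 mg/L × 272,000 L = 5796 g cyanuric acid.

5.80 kg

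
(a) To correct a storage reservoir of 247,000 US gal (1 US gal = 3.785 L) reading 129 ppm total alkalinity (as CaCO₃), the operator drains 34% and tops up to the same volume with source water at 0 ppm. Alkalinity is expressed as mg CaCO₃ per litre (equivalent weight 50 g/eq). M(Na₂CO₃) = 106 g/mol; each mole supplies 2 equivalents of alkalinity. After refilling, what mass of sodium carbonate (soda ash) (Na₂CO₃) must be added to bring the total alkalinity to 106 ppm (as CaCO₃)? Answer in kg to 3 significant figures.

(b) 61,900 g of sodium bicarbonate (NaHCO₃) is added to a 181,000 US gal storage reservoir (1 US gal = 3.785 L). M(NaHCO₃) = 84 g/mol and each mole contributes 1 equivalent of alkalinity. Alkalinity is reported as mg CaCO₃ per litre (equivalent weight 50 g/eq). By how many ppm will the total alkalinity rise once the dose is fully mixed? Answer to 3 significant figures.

(a) Volume: 247,000 US gal × 3.785 L/gal = 934,895 L.
(a) After draining 34% and refilling: 129 × 0.66 + 0 × 0.34 = 85.14 ppm.
(a) Deficit to target: 106 − 85.14 = 20.86 mg/L.
(a) As CaCO₃: 20.86 mg/L × 934,895 L = 19,500 g; ÷ 50 g/eq ÷ 2 = 195 mol Na₂CO₃.
(a) Mass: 195 × 106 = 20,670 g.

(b) Volume: 181,000 US gal × 3.785 L/gal = 685,085 L.
(b) Moles of NaHCO₃: 61,900 g ÷ 84 g/mol = 736.9 mol → 736.9 eq of alkalinity.
(b) As CaCO₃: 736.9 eq × 50 g/eq = 36,850 g.
(b) Rise: 36,850 g / 685,085 L × 1000 = 53.78 mg/L.

(a) 20.7 kg; (b) 53.8 ppm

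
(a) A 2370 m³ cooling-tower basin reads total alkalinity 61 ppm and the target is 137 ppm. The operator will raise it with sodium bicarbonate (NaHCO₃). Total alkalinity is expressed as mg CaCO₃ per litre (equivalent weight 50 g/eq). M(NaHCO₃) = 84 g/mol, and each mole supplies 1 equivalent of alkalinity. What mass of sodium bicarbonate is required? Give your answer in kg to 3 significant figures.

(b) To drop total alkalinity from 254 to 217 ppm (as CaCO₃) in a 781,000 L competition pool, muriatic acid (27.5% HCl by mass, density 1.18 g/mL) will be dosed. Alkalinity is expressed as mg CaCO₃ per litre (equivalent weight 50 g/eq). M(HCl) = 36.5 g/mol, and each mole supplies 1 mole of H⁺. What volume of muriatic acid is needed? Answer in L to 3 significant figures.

(a) 303 kg; (b) 65.0 L

(a) Volume: 2370 m³ = 2,370,000 L.
(a) Alkalinity to add: (137 − 61) = 76 mg/L as CaCO₃ × 2,370,000 L = 180,100 g as CaCO₃.
(a) Equivalents: 180,100 g ÷ 50 g/eq = 3602 eq.
(a) NaHCO₃ supplies 1 eq per mole → 3602 mol.
(a) Mass: 3602 mol × 84 g/mol = 302,600 g.

(b) Alkalinity to neutralize: (254 − 217) = 37 mg/L as CaCO₃ × 781,000 L = 28,900 g as CaCO₃.
(b) Equivalents of H⁺ required: 28,900 ÷ 50 g/eq = 577.9 eq = 577.9 mol HCl.
(b) Mass of HCl: 577.9 × 36.5 = 21,090 g.
(b) Mass of 27.5% solution: 21,090 / 0.275 = 76,710 g.
(b) Volume: 76,710 g ÷ 1.18 g/mL = 65,010 mL.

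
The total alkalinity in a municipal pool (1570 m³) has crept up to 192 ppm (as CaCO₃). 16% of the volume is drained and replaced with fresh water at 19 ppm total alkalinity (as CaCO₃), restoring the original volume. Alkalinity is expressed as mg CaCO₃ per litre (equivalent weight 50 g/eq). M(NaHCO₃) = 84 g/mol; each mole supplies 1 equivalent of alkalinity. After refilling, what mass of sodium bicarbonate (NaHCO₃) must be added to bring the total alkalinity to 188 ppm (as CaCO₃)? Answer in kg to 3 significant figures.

Volume: 1570 m³ = 1,570,000 L.
After draining 16% and refilling: 192 × 0.84 + 19 × 0.16 = 164.32 ppm.
Deficit to target: 188 − 164.32 = 23.68 mg/L.
As CaCO₃: 23.68 mg/L × 1,570,000 L = 37,180 g; ÷ 50 g/eq ÷ 1 = 743.6 mol NaHCO₃.
Mass: 743.6 × 84 = 62,460 g.

62.5 kg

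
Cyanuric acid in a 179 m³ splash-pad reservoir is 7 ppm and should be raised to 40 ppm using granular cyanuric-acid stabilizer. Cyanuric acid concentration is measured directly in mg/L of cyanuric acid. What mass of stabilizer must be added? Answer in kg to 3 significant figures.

5.91 kg

Volume: 179 m³ = 179,000 L.
CYA to add: (40 − 7) = 33 mg/L × 179,000 L = 5907 g cyanuric acid.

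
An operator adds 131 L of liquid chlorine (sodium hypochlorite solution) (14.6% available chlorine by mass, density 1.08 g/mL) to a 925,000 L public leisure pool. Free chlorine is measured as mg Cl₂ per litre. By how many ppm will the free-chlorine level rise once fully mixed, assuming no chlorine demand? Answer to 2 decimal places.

22.33 ppm

Mass of solution: 131 L × 1000 mL/L × 1.08 g/mL = 141,500 g.
Available chlorine delivered: 141,500 g × 0.146 = 20,660 g as Cl₂.
Concentration rise: 20,660 g / 925,000 L = 22.33 mg/L = 22.33 ppm.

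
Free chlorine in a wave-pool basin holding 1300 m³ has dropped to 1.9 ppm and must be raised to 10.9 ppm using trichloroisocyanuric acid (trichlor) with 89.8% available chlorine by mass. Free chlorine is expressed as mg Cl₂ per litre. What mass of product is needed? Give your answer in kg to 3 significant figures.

13.0 kg

Volume: 1300 m³ = 1,300,000 L.
Chlorine deficit: 10.9 − 1.9 = 9 ppm = 9 mg/L as Cl₂.
Cl₂ equivalent needed: 9 mg/L × 1,300,000 L = 11,700,000 mg = 11,700 g.
Product at 89.8% available chlorine: 11,700 / 0.898 = 13,030 g.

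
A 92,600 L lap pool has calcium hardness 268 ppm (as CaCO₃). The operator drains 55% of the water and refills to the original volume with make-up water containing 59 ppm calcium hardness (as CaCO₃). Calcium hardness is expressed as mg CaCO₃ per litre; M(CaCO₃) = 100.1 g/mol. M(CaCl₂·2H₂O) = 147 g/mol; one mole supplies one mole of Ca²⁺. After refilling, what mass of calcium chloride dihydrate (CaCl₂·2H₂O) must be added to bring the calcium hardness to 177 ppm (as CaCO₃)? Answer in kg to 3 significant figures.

3.26 kg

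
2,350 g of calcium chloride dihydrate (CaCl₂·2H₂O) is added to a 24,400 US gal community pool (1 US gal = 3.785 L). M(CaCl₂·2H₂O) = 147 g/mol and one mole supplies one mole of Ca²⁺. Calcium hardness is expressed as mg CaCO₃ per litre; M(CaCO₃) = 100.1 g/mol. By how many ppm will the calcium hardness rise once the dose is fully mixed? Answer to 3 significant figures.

17.3 ppm

Volume: 24,400 US gal × 3.785 L/gal = 92,354 L.
Moles of Ca²⁺: 2,350 g ÷ 147 g/mol = 15.99 mol.
As CaCO₃: 15.99 mol × 100.1 g/mol = 1600 g.
Rise: 1600 g / 92,354 L × 1000 = 17.33 mg/L.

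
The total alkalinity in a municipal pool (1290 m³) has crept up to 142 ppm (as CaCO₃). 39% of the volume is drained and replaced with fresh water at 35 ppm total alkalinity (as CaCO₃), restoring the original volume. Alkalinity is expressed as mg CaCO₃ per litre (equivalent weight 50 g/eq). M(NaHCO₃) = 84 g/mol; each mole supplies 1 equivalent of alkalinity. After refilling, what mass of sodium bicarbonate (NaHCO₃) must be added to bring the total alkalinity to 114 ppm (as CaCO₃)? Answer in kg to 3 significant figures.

Volume: 1290 m³ = 1,290,000 L.
After draining 39% and refilling: 142 × 0.61 + 35 × 0.39 = 100.27 ppm.
Deficit to target: 114 − 100.27 = 13.73 mg/L.
As CaCO₃: 13.73 mg/L × 1,290,000 L = 17,710 g; ÷ 50 g/eq ÷ 1 = 354.2 mol NaHCO₃.
Mass: 354.2 × 84 = 29,760 g.

29.8 kg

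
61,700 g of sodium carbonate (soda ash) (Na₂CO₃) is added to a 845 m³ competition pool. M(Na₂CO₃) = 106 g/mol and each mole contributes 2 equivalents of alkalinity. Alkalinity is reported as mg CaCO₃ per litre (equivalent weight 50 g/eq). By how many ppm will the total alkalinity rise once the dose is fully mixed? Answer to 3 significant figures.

Volume: 845 m³ = 845,000 L.
Moles of Na₂CO₃: 61,700 g ÷ 106 g/mol = 582.1 mol → 1164 eq of alkalinity.
As CaCO₃: 1164 eq × 50 g/eq = 58,210 g.
Rise: 58,210 g / 845,000 L × 1000 = 68.88 mg/L.

68.9 ppm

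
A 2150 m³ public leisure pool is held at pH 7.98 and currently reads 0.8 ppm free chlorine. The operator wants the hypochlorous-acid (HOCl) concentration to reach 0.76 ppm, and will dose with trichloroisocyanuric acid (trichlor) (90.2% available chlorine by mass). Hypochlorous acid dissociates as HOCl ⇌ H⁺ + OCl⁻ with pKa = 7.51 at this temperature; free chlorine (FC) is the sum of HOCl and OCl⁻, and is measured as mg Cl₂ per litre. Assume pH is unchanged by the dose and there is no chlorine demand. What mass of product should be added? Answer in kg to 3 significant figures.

5.25 kg

Volume: 2150 m³ = 2,150,000 L.
[OCl⁻]/[HOCl] = 10^(pH − pKa) = 10^(7.98 − 7.51) = 2.951; fraction as HOCl = 1/(1 + 2.951) = 0.2531.
Free chlorine required for 0.76 ppm HOCl: 0.76 / 0.2531 = 3.003 ppm.
FC to add: 3.003 − 0.8 = 2.203 mg/L as Cl₂.
Cl₂ equivalent: 2.203 mg/L × 2,150,000 L = 4736 g.
Product at 90.2% available Cl: 4736 / 0.902 = 5251 g.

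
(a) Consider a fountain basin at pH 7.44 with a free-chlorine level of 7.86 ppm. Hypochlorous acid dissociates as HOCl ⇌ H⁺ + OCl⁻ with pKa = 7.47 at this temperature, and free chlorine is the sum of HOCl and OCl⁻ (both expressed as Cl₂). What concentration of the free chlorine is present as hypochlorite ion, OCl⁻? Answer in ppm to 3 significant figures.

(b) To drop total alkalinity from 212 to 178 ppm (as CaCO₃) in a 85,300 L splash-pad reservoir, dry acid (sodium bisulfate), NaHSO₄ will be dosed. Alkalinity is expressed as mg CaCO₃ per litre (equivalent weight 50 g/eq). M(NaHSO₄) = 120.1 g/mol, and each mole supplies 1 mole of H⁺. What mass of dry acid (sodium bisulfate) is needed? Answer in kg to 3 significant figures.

(a) 3.79 ppm; (b) 6.97 kg

(a) [OCl⁻]/[HOCl] = 10^(pH − pKa) = 10^(7.44 − 7.47) = 10^-0.03 = 0.9333.
(a) Fraction as HOCl = 1 / (1 + 0.9333) = 0.5173.
(a) OCl⁻ = (1 − 0.5173) × 7.86 ppm = 3.794 ppm.

(b) Alkalinity to neutralize: (212 − 178) = 34 mg/L as CaCO₃ × 85,300 L = 2900 g as CaCO₃.
(b) Equivalents of H⁺ required: 2900 ÷ 50 g/eq = 58 eq = 58 mol NaHSO₄.
(b) Mass of NaHSO₄: 58 × 120.1 = 6966 g.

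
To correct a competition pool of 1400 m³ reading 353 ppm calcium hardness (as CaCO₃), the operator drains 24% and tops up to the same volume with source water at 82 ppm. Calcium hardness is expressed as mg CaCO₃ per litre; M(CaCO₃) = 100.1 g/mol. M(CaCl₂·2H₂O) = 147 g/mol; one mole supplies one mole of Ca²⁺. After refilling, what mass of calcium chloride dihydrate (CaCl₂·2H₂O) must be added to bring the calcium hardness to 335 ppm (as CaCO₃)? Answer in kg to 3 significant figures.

Volume: 1400 m³ = 1,400,000 L.
After draining 24% and refilling: 353 × 0.76 + 82 × 0.24 = 287.96 ppm.
Deficit to target: 335 − 287.96 = 47.04 mg/L.
As CaCO₃: 47.04 mg/L × 1,400,000 L = 65,860 g; ÷ 100.1 = 657.9 mol Ca²⁺.
Mass: 657.9 × 147 = 96,710 g.

96.7 kg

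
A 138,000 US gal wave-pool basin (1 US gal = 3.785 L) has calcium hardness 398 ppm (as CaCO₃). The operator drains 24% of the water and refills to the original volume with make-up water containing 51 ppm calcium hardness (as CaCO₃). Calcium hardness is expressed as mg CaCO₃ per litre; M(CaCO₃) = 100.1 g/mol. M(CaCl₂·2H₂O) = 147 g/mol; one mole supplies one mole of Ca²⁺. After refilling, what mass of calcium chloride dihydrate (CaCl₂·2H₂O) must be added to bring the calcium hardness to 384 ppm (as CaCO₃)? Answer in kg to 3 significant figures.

53.1 kg

Volume: 138,000 US gal × 3.785 L/gal = 522,330 L.
After draining 24% and refilling: 398 × 0.76 + 51 × 0.24 = 314.72 ppm.
Deficit to target: 384 − 314.72 = 69.28 mg/L.
As CaCO₃: 69.28 mg/L × 522,330 L = 36,190 g; ÷ 100.1 = 361.5 mol Ca²⁺.
Mass: 361.5 × 147 = 53,140 g.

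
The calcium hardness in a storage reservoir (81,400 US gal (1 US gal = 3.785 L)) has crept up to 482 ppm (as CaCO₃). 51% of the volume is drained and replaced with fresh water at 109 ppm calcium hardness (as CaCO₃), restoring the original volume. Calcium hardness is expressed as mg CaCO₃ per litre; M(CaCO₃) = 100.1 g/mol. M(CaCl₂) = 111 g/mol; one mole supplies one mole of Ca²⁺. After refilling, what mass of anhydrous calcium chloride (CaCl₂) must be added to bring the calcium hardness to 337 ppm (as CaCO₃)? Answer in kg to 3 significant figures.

15.5 kg

Volume: 81,400 US gal × 3.785 L/gal = 308,099 L.
After draining 51% and refilling: 482 × 0.49 + 109 × 0.51 = 291.77 ppm.
Deficit to target: 337 − 291.77 = 45.23 mg/L.
As CaCO₃: 45.23 mg/L × 308,099 L = 13,940 g; ÷ 100.1 = 139.2 mol Ca²⁺.
Mass: 139.2 × 111 = 15,450 g.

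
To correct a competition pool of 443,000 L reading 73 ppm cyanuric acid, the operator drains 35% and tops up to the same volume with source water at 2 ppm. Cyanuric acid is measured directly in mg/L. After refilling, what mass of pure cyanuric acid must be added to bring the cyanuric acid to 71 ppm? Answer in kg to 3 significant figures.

10.1 kg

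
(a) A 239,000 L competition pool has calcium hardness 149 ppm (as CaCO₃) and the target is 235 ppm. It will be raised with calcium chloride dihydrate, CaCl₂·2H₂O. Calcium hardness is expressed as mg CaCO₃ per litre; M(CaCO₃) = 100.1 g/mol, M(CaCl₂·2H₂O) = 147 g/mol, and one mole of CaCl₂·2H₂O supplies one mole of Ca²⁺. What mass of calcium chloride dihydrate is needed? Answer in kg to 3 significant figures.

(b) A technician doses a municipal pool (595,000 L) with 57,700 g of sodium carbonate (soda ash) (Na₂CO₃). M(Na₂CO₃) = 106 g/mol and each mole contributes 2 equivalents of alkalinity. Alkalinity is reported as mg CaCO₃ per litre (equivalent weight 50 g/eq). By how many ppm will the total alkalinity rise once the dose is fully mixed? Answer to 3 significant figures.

(a) 30.2 kg; (b) 91.5 ppm

(a) Hardness to add: (235 − 149) = 86 mg/L as CaCO₃ × 239,000 L = 20,550 g as CaCO₃.
(a) Moles of Ca²⁺ (1 mol Ca²⁺ ≡ 1 mol CaCO₃): 20,550 / 100.1 g/mol = 205.3 mol.
(a) Mass of CaCl₂·2H₂O: 205.3 × 147 = 30,180 g.

(b) Moles of Na₂CO₃: 57,700 g ÷ 106 g/mol = 544.3 mol → 1089 eq of alkalinity.
(b) As CaCO₃: 1089 eq × 50 g/eq = 54,430 g.
(b) Rise: 54,430 g / 595,000 L × 1000 = 91.49 mg/L.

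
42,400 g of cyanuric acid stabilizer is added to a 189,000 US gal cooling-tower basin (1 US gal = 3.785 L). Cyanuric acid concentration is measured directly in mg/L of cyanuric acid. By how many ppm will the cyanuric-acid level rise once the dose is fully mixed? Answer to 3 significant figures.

59.3 ppm

Volume: 189,000 US gal × 3.785 L/gal = 715,365 L.
Rise: 42,400 g / 715,365 L × 1000 = 59.27 mg/L.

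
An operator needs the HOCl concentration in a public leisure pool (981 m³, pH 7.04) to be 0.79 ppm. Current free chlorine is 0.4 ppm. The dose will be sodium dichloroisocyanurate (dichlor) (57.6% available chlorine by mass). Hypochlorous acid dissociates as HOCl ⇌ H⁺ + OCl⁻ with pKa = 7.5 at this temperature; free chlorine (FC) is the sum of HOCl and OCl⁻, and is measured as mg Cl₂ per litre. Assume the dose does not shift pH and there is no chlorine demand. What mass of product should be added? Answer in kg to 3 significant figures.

1.13 kg

Volume: 981 m³ = 981,000 L.
[OCl⁻]/[HOCl] = 10^(pH − pKa) = 10^(7.04 − 7.5) = 0.3467; fraction as HOCl = 1/(1 + 0.3467) = 0.7425.
Free chlorine required for 0.79 ppm HOCl: 0.79 / 0.7425 = 1.064 ppm.
FC to add: 1.064 − 0.4 = 0.6639 mg/L as Cl₂.
Cl₂ equivalent: 0.6639 mg/L × 981,000 L = 651.3 g.
Product at 57.6% available Cl: 651.3 / 0.576 = 1131 g.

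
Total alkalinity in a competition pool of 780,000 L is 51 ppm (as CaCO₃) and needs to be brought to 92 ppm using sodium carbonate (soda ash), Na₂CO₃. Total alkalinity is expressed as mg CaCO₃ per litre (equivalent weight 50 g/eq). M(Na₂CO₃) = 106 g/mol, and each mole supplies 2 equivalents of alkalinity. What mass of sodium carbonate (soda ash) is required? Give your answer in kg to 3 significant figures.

33.9 kg

Alkalinity to add: (92 − 51) = 41 mg/L as CaCO₃ × 780,000 L = 31,980 g as CaCO₃.
Equivalents: 31,980 g ÷ 50 g/eq = 639.6 eq.
Each mole of Na₂CO₃ supplies 2 eq, so 639.6 / 2 = 319.8 mol.
Mass: 319.8 mol × 106 g/mol = 33,900 g.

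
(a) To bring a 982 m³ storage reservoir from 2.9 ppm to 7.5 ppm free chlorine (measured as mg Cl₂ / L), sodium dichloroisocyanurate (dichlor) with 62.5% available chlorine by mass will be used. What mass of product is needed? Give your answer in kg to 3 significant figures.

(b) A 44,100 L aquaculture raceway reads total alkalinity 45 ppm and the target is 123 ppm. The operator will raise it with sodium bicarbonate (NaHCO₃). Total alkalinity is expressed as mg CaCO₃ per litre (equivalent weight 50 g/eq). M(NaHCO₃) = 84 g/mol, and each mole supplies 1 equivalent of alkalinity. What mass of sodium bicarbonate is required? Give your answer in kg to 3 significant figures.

(a) Volume: 982 m³ = 982,000 L.
(a) Chlorine deficit: 7.5 − 2.9 = 4.6 ppm = 4.6 mg/L as Cl₂.
(a) Cl₂ equivalent needed: 4.6 mg/L × 982,000 L = 4,517,000 mg = 4517 g.
(a) Product at 62.5% available chlorine: 4517 / 0.625 = 7228 g.

(b) Alkalinity to add: (123 − 45) = 78 mg/L as CaCO₃ × 44,100 L = 3440 g as CaCO₃.
(b) Equivalents: 3440 g ÷ 50 g/eq = 68.8 eq.
(b) NaHCO₃ supplies 1 eq per mole → 68.8 mol.
(b) Mass: 68.8 mol × 84 g/mol = 5779 g.

(a) 7.23 kg; (b) 5.78 kg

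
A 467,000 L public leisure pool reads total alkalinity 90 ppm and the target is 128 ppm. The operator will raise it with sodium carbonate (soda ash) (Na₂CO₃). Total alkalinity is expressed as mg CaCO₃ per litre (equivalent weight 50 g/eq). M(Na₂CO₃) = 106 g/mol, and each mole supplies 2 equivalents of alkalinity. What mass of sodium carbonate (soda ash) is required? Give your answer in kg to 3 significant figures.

Alkalinity to add: (128 − 90) = 38 mg/L as CaCO₃ × 467,000 L = 17,750 g as CaCO₃.
Equivalents: 17,750 g ÷ 50 g/eq = 354.9 eq.
Each mole of Na₂CO₃ supplies 2 eq, so 354.9 / 2 = 177.5 mol.
Mass: 177.5 mol × 106 g/mol = 18,810 g.

18.8 kg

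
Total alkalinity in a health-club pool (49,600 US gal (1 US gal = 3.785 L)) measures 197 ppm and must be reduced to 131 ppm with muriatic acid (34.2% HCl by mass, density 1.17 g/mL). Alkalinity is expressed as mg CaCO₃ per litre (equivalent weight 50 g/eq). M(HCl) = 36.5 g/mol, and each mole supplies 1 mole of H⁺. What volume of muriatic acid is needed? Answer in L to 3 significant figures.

Volume: 49,600 US gal × 3.785 L/gal = 187,736 L.
Alkalinity to neutralize: (197 − 131) = 66 mg/L as CaCO₃ × 187,736 L = 12,390 g as CaCO₃.
Equivalents of H⁺ required: 12,390 ÷ 50 g/eq = 247.8 eq = 247.8 mol HCl.
Mass of HCl: 247.8 × 36.5 = 9045 g.
Mass of 34.2% solution: 9045 / 0.342 = 26,450 g.
Volume: 26,450 g ÷ 1.17 g/mL = 22,600 mL.

22.6 L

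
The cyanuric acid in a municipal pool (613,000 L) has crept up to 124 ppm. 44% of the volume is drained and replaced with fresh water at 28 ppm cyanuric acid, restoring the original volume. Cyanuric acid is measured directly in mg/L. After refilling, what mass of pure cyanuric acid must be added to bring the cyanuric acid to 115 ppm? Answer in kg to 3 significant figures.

After draining 44% and refilling: 124 × 0.56 + 28 × 0.44 = 81.76 ppm.
Deficit to target: 115 − 81.76 = 33.24 mg/L.
Mass: 33.24 mg/L × 613,000 L = 20,380 g cyanuric acid.

20.4 kg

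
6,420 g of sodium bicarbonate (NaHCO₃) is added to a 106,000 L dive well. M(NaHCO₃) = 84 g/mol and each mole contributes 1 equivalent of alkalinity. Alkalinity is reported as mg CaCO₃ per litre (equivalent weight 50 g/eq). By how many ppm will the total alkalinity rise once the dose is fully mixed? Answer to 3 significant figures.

36.1 ppm

Moles of NaHCO₃: 6,420 g ÷ 84 g/mol = 76.43 mol → 76.43 eq of alkalinity.
As CaCO₃: 76.43 eq × 50 g/eq = 3821 g.
Rise: 3821 g / 106,000 L × 1000 = 36.05 mg/L.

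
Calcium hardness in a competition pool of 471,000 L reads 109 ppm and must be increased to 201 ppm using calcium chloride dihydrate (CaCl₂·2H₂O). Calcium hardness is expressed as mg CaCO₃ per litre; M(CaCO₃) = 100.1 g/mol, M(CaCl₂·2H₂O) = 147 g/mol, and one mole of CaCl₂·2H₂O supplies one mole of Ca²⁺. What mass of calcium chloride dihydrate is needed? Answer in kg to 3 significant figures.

63.6 kg

Hardness to add: (201 − 109) = 92 mg/L as CaCO₃ × 471,000 L = 43,330 g as CaCO₃.
Moles of Ca²⁺ (1 mol Ca²⁺ ≡ 1 mol CaCO₃): 43,330 / 100.1 g/mol = 432.9 mol.
Mass of CaCl₂·2H₂O: 432.9 × 147 = 63,630 g.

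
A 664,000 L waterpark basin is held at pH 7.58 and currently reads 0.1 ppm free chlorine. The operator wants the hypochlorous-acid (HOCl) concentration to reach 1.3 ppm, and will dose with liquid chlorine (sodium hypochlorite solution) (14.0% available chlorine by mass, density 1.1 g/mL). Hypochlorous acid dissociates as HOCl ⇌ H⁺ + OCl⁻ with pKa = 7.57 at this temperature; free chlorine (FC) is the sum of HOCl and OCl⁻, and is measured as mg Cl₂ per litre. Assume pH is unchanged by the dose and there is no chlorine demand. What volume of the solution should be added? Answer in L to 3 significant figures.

[OCl⁻]/[HOCl] = 10^(pH − pKa) = 10^(7.58 − 7.57) = 1.023; fraction as HOCl = 1/(1 + 1.023) = 0.4942.
Free chlorine required for 1.3 ppm HOCl: 1.3 / 0.4942 = 2.63 ppm.
FC to add: 2.63 − 0.1 = 2.53 mg/L as Cl₂.
Cl₂ equivalent: 2.53 mg/L × 664,000 L = 1680 g.
Product at 14.0% available Cl: 1680 / 0.14 = 12,000 g.
Volume: 12,000 g ÷ 1.1 g/mL = 10,910 mL.

10.9 L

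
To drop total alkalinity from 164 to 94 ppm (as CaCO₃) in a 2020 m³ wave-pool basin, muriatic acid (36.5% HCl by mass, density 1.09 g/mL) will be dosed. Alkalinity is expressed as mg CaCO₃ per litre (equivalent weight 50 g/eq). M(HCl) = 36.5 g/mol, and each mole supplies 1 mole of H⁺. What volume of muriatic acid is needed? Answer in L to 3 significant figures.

Volume: 2020 m³ = 2,020,000 L.
Alkalinity to neutralize: (164 − 94) = 70 mg/L as CaCO₃ × 2,020,000 L = 141,400 g as CaCO₃.
Equivalents of H⁺ required: 141,400 ÷ 50 g/eq = 2828 eq = 2828 mol HCl.
Mass of HCl: 2828 × 36.5 = 103,200 g.
Mass of 36.5% solution: 103,200 / 0.365 = 282,800 g.
Volume: 282,800 g ÷ 1.09 g/mL = 259,400 mL.

259 L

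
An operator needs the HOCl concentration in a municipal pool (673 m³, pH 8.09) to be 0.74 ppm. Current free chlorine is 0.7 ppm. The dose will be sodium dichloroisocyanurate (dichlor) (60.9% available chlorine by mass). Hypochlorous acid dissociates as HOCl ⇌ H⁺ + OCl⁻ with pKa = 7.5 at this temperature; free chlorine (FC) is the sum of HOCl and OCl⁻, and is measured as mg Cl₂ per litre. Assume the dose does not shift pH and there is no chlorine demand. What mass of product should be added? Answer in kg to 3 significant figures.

Volume: 673 m³ = 673,000 L.
[OCl⁻]/[HOCl] = 10^(pH − pKa) = 10^(8.09 − 7.5) = 3.89; fraction as HOCl = 1/(1 + 3.89) = 0.2045.
Free chlorine required for 0.74 ppm HOCl: 0.74 / 0.2045 = 3.619 ppm.
FC to add: 3.619 − 0.7 = 2.919 mg/L as Cl₂.
Cl₂ equivalent: 2.919 mg/L × 673,000 L = 1964 g.
Product at 60.9% available Cl: 1964 / 0.609 = 3226 g.

3.23 kg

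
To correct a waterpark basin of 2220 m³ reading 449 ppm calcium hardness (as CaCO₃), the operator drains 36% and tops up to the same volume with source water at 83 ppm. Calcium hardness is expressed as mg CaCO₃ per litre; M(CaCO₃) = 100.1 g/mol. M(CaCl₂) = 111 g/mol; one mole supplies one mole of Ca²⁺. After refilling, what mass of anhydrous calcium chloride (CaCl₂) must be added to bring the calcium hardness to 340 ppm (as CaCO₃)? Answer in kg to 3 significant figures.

Volume: 2220 m³ = 2,220,000 L.
After draining 36% and refilling: 449 × 0.64 + 83 × 0.36 = 317.24 ppm.
Deficit to target: 340 − 317.24 = 22.76 mg/L.
As CaCO₃: 22.76 mg/L × 2,220,000 L = 50,530 g; ÷ 100.1 = 504.8 mol Ca²⁺.
Mass: 504.8 × 111 = 56,030 g.

56.0 kg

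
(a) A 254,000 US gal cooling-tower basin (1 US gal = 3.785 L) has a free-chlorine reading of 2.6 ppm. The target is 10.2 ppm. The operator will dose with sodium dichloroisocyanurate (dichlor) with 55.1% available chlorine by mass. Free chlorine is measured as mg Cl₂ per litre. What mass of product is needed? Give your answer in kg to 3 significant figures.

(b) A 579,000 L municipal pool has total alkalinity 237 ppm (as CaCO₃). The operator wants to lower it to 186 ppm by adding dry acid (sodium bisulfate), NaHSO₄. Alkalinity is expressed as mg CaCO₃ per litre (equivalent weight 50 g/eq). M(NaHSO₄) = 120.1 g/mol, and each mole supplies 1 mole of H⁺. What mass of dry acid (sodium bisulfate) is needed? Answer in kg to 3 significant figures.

(a) 13.3 kg; (b) 70.9 kg

(a) Volume: 254,000 US gal × 3.785 L/gal = 961,390 L.
(a) Chlorine deficit: 10.2 − 2.6 = 7.6 ppm = 7.6 mg/L as Cl₂.
(a) Cl₂ equivalent needed: 7.6 mg/L × 961,390 L = 7,307,000 mg = 7307 g.
(a) Product at 55.1% available chlorine: 7307 / 0.551 = 13,260 g.

(b) Alkalinity to neutralize: (237 − 186) = 51 mg/L as CaCO₃ × 579,000 L = 29,530 g as CaCO₃.
(b) Equivalents of H⁺ required: 29,530 ÷ 50 g/eq = 590.6 eq = 590.6 mol NaHSO₄.
(b) Mass of NaHSO₄: 590.6 × 120.1 = 70,930 g.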